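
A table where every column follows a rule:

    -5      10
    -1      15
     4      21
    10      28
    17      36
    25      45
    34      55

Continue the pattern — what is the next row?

First component: differences are 4, 5, 6, … (increasing by 1 each time), so -5, -1, 4, 10, 17, 25, 34 → 44.
Second component goes 10, 15, 21, 28, 36, 45, 55 → 66 (differences are 5, 6, 7, … (increasing by 1 each time)).
Putting it together: 44  66.

44  66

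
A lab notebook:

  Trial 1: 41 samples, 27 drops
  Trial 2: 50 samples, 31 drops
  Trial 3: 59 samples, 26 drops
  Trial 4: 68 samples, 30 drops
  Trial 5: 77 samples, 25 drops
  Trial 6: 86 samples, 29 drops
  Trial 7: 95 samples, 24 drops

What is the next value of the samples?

Samples: +9 each step; 41, 50, 59, 68, 77, 86, 95 → 104.

104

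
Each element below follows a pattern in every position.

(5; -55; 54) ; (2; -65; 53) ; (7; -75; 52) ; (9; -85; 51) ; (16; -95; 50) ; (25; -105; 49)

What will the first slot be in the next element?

First slot: each term is the sum of the two before it; 5, 2, 7, 9, 16, 25 → 41.

41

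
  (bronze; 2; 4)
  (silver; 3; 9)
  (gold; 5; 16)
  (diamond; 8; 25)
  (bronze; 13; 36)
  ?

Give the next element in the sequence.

Rank: bronze, silver, gold, diamond, bronze → silver (repeats bronze → silver → gold → diamond).
Second slot — each term is the sum of the two before it: 2, 3, 5, 8, 13 → 21.
Third slot: 4, 9, 16, 25, 36 → 49 (perfect squares: 2², 3², 4², …).
So the next element is (silver; 21; 49).

(silver; 21; 49)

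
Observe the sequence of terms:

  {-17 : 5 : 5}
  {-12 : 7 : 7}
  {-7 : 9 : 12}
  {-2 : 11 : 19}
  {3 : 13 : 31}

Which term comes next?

First slot: +5 each step; -17, -12, -7, -2, 3 → 8.
Second slot: +2 each step, so 5, 7, 9, 11, 13 → 15.
Third slot — each term is the sum of the two before it: 5, 7, 12, 19, 31 → 50.
Combining the parts gives {8 : 15 : 50}.

{8 : 15 : 50}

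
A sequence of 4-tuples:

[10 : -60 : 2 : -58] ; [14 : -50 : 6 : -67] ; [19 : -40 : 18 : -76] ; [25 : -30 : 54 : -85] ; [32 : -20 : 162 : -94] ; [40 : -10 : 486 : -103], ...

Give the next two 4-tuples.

[49 : 0 : 1458 : -112], [59 : 10 : 4374 : -121]

First part: differences are 4, 5, 6, … (increasing by 1 each time), so 10, 14, 19, 25, 32, 40 → 49 → 59.
Second part: -60, -50, -40, -30, -20, -10 → 0 → 10 (+10 each step).
Third part: 2, 6, 18, 54, 162, 486 → 1458 → 4374 (×3 each step).
Fourth part: −9 each step, so -58, -67, -76, -85, -94, -103 → -112 → -121.
So the next two 4-tuples are [49 : 0 : 1458 : -112] and [59 : 10 : 4374 : -121].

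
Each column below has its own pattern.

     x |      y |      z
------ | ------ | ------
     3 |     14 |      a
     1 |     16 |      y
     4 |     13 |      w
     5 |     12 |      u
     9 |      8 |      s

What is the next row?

Column x: 3, 1, 4, 5, 9 → 14 (each term is the sum of the two before it).
For the column y, together with the column x always sums to 17: 14, 16, 13, 12, 8 → 3.
Column z — letters move back 2 places in the alphabet, wrapping A→Z: a, y, w, u, s → q.
Combining the parts gives 14  3  q.

14  3  q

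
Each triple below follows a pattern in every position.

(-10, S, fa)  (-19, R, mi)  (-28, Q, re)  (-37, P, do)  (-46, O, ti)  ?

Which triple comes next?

First value: −9 each step; -10, -19, -28, -37, -46 → -55.
Letter: S, R, Q, P, O → N (letters move back 1 place in the alphabet).
Note: runs backward through the solfège scale do→ti; fa, mi, re, do, ti → la.
Combining the parts gives (-55, N, la).

(-55, N, la)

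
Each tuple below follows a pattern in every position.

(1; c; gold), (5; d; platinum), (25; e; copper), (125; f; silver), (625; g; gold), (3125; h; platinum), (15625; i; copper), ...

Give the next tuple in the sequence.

(78125; j; silver)

First part: 1, 5, 25, 125, 625, 3125, 15625 → 78125 (×5 each step).
Letter goes c, d, e, f, g, h, i → j (letters move forward 1 place in the alphabet).
Metal: repeats gold → platinum → copper → silver, so gold, platinum, copper, silver, gold, platinum, copper → silver.
So the next tuple is (78125; j; silver).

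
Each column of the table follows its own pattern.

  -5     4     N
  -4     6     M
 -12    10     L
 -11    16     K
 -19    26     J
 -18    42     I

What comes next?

-26  68  H

First component: alternating steps +1, −8, +1, −8, …, so -5, -4, -12, -11, -19, -18 → -26.
Second component: 4, 6, 10, 16, 26, 42 → 68 (each term is the sum of the two before it).
Letter: letters move back 1 place in the alphabet, so N, M, L, K, J, I → H.
Putting it together: -26  68  H.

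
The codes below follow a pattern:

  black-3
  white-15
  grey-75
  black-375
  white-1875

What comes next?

grey-9375

Shade: black, white, grey, black, white → grey (repeats black → white → grey).
For the second component, ×5 each step: 3, 15, 75, 375, 1875 → 9375.
Putting it together: grey-9375.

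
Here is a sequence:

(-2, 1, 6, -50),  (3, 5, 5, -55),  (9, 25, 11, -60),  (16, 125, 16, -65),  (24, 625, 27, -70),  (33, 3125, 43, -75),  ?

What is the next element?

First component: differences are 5, 6, 7, … (increasing by 1 each time), so -2, 3, 9, 16, 24, 33 → 43.
Second component goes 1, 5, 25, 125, 625, 3125 → 15625 (×5 each step).
Third component: 6, 5, 11, 16, 27, 43 → 70 (each term is the sum of the two before it).
Fourth component: -50, -55, -60, -65, -70, -75 → -80 (−5 each step).
Putting it together: (43, 15625, 70, -80).

(43, 15625, 70, -80)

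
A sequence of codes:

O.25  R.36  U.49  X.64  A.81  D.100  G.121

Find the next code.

J.144

Letter: letters move forward 3 places in the alphabet, wrapping Z→A; O, R, U, X, A, D, G → J.
Second component: perfect squares: 5², 6², 7², …, so 25, 36, 49, 64, 81, 100, 121 → 144.
So the next code is J.144.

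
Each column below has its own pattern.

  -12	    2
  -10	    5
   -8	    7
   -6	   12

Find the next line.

First component: -12, -10, -8, -6 → -4 (+2 each step).
Second component — each term is the sum of the two before it: 2, 5, 7, 12 → 19.
Combining the parts gives -4  19.

-4  19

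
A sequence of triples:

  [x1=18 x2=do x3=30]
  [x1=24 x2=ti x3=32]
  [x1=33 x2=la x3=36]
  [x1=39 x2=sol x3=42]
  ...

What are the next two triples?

X1: alternating steps +6, +9, +6, +9, …, so 18, 24, 33, 39 → 48 → 54.
X2: runs backward through the solfège scale do→ti, so do, ti, la, sol → fa → mi.
For the x3, differences are 2, 4, 6, … (increasing by 2 each time): 30, 32, 36, 42 → 50 → 60.
Putting the parts together: [x1=48 x2=fa x3=50] and then [x1=54 x2=mi x3=60].

[x1=48 x2=fa x3=50], [x1=54 x2=mi x3=60]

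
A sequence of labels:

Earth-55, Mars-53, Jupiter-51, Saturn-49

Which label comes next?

Uranus-47

Planet: runs through the planets Mercury→Neptune, so Earth, Mars, Jupiter, Saturn → Uranus.
Second component: −2 each step, so 55, 53, 51, 49 → 47.
Combining the parts gives Uranus-47.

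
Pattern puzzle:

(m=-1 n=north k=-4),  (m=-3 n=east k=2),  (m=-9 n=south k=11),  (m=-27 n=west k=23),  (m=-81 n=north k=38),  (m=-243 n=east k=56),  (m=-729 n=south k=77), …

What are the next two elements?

(m=-2187 n=west k=101), (m=-6561 n=north k=128)

M: ×3 each step; -1, -3, -9, -27, -81, -243, -729 → -2187 → -6561.
N: north, east, south, west, north, east, south → west → north (repeats north → east → south → west).
K: differences are 6, 9, 12, … (increasing by 3 each time); -4, 2, 11, 23, 38, 56, 77 → 101 → 128.
So the next two elements are (m=-2187 n=west k=101) and (m=-6561 n=north k=128).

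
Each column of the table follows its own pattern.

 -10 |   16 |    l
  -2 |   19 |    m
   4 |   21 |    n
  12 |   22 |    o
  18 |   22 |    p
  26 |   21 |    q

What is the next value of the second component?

Second component: differences are 3, 2, 1, … (decreasing by 1 each time); 16, 19, 21, 22, 22, 21 → 19.

19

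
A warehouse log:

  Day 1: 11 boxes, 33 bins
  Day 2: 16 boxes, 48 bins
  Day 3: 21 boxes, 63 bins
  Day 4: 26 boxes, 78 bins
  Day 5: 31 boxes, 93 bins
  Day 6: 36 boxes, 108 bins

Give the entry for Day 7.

41 boxes, 123 bins

Boxes: +5 each step, so 11, 16, 21, 26, 31, 36 → 41.
Bins — always 3 × the boxes: 33, 48, 63, 78, 93, 108 → 123.
Putting it together: 41 boxes, 123 bins.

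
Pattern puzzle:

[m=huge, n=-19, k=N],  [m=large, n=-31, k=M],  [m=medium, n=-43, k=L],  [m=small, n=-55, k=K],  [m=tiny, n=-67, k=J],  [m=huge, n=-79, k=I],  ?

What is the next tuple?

[m=large, n=-91, k=H]

M goes huge, large, medium, small, tiny, huge → large (repeats huge → large → medium → small → tiny).
N goes -19, -31, -43, -55, -67, -79 → -91 (−12 each step).
For the k, letters move back 1 place in the alphabet: N, M, L, K, J, I → H.
Putting it together: [m=large, n=-91, k=H].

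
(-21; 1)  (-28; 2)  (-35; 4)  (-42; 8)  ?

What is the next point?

(-49; 16)

First part: −7 each step; -21, -28, -35, -42 → -49.
Second part — ×2 each step: 1, 2, 4, 8 → 16.
Combining the parts gives (-49; 16).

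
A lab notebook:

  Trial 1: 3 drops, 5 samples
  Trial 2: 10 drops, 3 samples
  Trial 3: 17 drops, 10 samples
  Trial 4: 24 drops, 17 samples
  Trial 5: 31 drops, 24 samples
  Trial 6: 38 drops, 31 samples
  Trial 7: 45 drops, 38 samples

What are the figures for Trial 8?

52 drops, 45 samples

Drops: +7 each step; 3, 10, 17, 24, 31, 38, 45 → 52.
Samples — always the previous value of the drops: 5, 3, 10, 17, 24, 31, 38 → 45.
Combining the parts gives 52 drops, 45 samples.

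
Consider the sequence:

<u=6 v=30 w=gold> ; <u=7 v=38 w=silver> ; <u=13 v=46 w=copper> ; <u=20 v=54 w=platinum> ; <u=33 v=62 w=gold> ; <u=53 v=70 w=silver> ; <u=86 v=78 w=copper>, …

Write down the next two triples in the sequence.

U: each term is the sum of the two before it, so 6, 7, 13, 20, 33, 53, 86 → 139 → 225.
V: +8 each step; 30, 38, 46, 54, 62, 70, 78 → 86 → 94.
W — repeats gold → silver → copper → platinum: gold, silver, copper, platinum, gold, silver, copper → platinum → gold.
Putting the parts together: <u=139 v=86 w=platinum> and then <u=225 v=94 w=gold>.

<u=139 v=86 w=platinum>, <u=225 v=94 w=gold>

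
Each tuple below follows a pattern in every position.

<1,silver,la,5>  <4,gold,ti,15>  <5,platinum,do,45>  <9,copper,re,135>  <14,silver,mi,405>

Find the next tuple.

For the first value, each term is the sum of the two before it: 1, 4, 5, 9, 14 → 23.
Metal: repeats silver → gold → platinum → copper; silver, gold, platinum, copper, silver → gold.
Note — runs through the solfège scale do→ti: la, ti, do, re, mi → fa.
Fourth value goes 5, 15, 45, 135, 405 → 1215 (×3 each step).
Combining the parts gives <23,gold,fa,1215>.

<23,gold,fa,1215>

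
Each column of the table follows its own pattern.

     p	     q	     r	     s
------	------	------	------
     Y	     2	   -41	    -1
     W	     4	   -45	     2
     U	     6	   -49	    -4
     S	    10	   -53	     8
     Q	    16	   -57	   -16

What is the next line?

O  26  -61  32

Column p: letters move back 2 places in the alphabet; Y, W, U, S, Q → O.
Column q: each term is the sum of the two before it, so 2, 4, 6, 10, 16 → 26.
For the column r, −4 each step: -41, -45, -49, -53, -57 → -61.
Column s — ×(-2) each step: -1, 2, -4, 8, -16 → 32.
Combining the parts gives O  26  -61  32.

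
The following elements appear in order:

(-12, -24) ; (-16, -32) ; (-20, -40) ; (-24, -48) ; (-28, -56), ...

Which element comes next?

For the first part, −4 each step: -12, -16, -20, -24, -28 → -32.
Second part: always 2 × the first part; -24, -32, -40, -48, -56 → -64.
Putting it together: (-32, -64).

(-32, -64)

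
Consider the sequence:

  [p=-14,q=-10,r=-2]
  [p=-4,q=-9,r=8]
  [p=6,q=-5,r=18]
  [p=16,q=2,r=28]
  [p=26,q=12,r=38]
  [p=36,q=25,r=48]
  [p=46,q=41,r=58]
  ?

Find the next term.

P: -14, -4, 6, 16, 26, 36, 46 → 56 (+10 each step).
Q — differences are 1, 4, 7, … (increasing by 3 each time): -10, -9, -5, 2, 12, 25, 41 → 60.
R: always 12 more than the p, so -2, 8, 18, 28, 38, 48, 58 → 68.
Combining the parts gives [p=56,q=60,r=68].

[p=56,q=60,r=68]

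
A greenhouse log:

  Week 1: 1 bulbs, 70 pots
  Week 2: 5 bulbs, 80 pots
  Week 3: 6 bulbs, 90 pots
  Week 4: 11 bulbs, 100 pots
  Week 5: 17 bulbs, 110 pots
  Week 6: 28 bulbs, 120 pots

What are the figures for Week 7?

45 bulbs, 130 pots

Bulbs: each term is the sum of the two before it, so 1, 5, 6, 11, 17, 28 → 45.
For the pots, +10 each step: 70, 80, 90, 100, 110, 120 → 130.
Combining the parts gives 45 bulbs, 130 pots.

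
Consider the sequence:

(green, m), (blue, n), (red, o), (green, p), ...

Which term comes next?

(blue, q)

Colour — repeats green → blue → red: green, blue, red, green → blue.
Letter: letters move forward 1 place in the alphabet, so m, n, o, p → q.
Putting it together: (blue, q).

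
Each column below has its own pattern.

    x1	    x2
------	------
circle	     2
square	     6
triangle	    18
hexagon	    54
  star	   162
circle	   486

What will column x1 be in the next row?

Column x1: repeats circle → square → triangle → hexagon → star, so circle, square, triangle, hexagon, star, circle → square.
For the column x2, ×3 each step: 2, 6, 18, 54, 162, 486 → 1458.

square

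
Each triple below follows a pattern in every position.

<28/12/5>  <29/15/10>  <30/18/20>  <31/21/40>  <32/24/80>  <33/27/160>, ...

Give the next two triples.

<34/30/320>, <35/33/640>

For the first slot, +1 each step: 28, 29, 30, 31, 32, 33 → 34 → 35.
Second slot — +3 each step: 12, 15, 18, 21, 24, 27 → 30 → 33.
Third slot goes 5, 10, 20, 40, 80, 160 → 320 → 640 (×2 each step).
So the next two triples are <34/30/320> and <35/33/640>.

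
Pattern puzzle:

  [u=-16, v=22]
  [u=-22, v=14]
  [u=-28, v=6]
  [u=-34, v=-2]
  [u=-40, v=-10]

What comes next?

[u=-46, v=-18]

U goes -16, -22, -28, -34, -40 → -46 (−6 each step).
V: 22, 14, 6, -2, -10 → -18 (−8 each step).
Combining the parts gives [u=-46, v=-18].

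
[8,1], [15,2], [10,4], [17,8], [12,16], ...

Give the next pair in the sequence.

First part: alternating steps +7, −5, +7, −5, …; 8, 15, 10, 17, 12 → 19.
For the second part, ×2 each step: 1, 2, 4, 8, 16 → 32.
So the next pair is [19,32].

[19,32]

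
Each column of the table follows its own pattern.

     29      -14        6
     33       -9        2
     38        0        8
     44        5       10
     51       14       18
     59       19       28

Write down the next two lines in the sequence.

First component: 29, 33, 38, 44, 51, 59 → 68 → 78 (differences are 4, 5, 6, … (increasing by 1 each time)).
Second component — alternating steps +5, +9, +5, +9, …: -14, -9, 0, 5, 14, 19 → 28 → 33.
Third component — each term is the sum of the two before it: 6, 2, 8, 10, 18, 28 → 46 → 74.
So the next two lines are 68  28  46 and 78  33  74.

68  28  46; 78  33  74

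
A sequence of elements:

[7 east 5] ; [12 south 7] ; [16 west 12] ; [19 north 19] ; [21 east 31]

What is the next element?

[22 south 50]

First coordinate: differences are 5, 4, 3, … (decreasing by 1 each time), so 7, 12, 16, 19, 21 → 22.
Direction: east, south, west, north, east → south (repeats east → south → west → north).
Third coordinate goes 5, 7, 12, 19, 31 → 50 (each term is the sum of the two before it).
So the next element is [22 south 50].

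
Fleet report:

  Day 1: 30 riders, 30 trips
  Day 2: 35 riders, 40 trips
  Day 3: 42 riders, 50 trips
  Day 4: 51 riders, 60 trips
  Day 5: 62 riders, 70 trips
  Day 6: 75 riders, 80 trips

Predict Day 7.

90 riders, 90 trips

Riders goes 30, 35, 42, 51, 62, 75 → 90 (differences are 5, 7, 9, … (increasing by 2 each time)).
Trips: 30, 40, 50, 60, 70, 80 → 90 (+10 each step).
So the next record is 90 riders, 90 trips.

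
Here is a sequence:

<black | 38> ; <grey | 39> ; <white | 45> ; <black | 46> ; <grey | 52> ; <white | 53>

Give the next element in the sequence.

Shade goes black, grey, white, black, grey, white → black (repeats black → grey → white).
Second value: alternating steps +1, +6, +1, +6, …; 38, 39, 45, 46, 52, 53 → 59.
Putting it together: <black | 59>.

<black | 59>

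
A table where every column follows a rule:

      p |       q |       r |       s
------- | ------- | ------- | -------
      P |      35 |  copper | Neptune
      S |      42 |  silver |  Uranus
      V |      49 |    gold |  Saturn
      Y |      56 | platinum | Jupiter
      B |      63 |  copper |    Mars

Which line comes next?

Column p goes P, S, V, Y, B → E (letters move forward 3 places in the alphabet, wrapping Z→A).
Column q — +7 each step: 35, 42, 49, 56, 63 → 70.
Column r: repeats copper → silver → gold → platinum; copper, silver, gold, platinum, copper → silver.
Column s — runs backward through the planets Mercury→Neptune: Neptune, Uranus, Saturn, Jupiter, Mars → Earth.
So the next line is E  70  silver  Earth.

E  70  silver  Earth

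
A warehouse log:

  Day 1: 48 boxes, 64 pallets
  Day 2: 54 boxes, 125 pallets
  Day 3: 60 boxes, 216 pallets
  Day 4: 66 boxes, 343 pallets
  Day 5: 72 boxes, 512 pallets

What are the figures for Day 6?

Boxes goes 48, 54, 60, 66, 72 → 78 (+6 each step).
Pallets: perfect cubes: 4³, 5³, 6³, …; 64, 125, 216, 343, 512 → 729.
Combining the parts gives 78 boxes, 729 pallets.

78 boxes, 729 pallets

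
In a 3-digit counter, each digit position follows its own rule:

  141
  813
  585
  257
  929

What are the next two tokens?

691 then 363

First digit goes 1, 8, 5, 2, 9 → 6 → 3 (−3 each step, mod 10).
Second digit: −3 each step, mod 10, so 4, 1, 8, 5, 2 → 9 → 6.
Third digit: +2 each step, mod 10, so 1, 3, 5, 7, 9 → 1 → 3.
So the next two tokens are 691 and 363.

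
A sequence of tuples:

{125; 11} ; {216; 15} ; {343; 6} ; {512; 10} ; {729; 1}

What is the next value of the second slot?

5

Second slot: 11, 15, 6, 10, 1 → 5 (alternating steps +4, −9, +4, −9, …).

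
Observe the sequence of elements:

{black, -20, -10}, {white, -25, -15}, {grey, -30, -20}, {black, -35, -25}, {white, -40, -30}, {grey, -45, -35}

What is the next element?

{black, -50, -40}

Shade: repeats black → white → grey; black, white, grey, black, white, grey → black.
Second slot — −5 each step: -20, -25, -30, -35, -40, -45 → -50.
Third slot: always 10 more than the second slot, so -10, -15, -20, -25, -30, -35 → -40.
Combining the parts gives {black, -50, -40}.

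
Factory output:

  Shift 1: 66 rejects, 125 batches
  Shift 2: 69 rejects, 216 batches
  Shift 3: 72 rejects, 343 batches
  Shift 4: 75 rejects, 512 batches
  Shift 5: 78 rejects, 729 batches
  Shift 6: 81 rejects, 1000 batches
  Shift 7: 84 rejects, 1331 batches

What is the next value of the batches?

1728

Rejects: +3 each step, so 66, 69, 72, 75, 78, 81, 84 → 87.
Batches: perfect cubes: 5³, 6³, 7³, …, so 125, 216, 343, 512, 729, 1000, 1331 → 1728.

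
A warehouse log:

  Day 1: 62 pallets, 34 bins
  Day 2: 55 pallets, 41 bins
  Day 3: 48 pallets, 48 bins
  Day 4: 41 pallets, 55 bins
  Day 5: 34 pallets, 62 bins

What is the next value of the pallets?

Pallets: 62, 55, 48, 41, 34 → 27 (−7 each step).

27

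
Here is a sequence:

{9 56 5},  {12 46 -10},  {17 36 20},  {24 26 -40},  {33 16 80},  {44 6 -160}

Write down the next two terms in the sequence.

{57 -4 320}, {72 -14 -640}

First entry: differences are 3, 5, 7, … (increasing by 2 each time); 9, 12, 17, 24, 33, 44 → 57 → 72.
Second entry — −10 each step: 56, 46, 36, 26, 16, 6 → -4 → -14.
Third entry: ×(-2) each step; 5, -10, 20, -40, 80, -160 → 320 → -640.
Putting the parts together: {57 -4 320} and then {72 -14 -640}.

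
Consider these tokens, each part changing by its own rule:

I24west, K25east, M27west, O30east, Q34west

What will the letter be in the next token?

Letter: letters move forward 2 places in the alphabet; I, K, M, O, Q → S.

S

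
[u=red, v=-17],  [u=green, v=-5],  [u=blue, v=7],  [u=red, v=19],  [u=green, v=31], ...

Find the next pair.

U: repeats red → green → blue, so red, green, blue, red, green → blue.
V: +12 each step; -17, -5, 7, 19, 31 → 43.
So the next pair is [u=blue, v=43].

[u=blue, v=43]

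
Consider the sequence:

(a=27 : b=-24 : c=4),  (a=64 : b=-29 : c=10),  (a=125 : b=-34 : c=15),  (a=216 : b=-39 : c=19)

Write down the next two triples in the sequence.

(a=343 : b=-44 : c=22), (a=512 : b=-49 : c=24)

A: 27, 64, 125, 216 → 343 → 512 (perfect cubes: 3³, 4³, 5³, …).
B goes -24, -29, -34, -39 → -44 → -49 (−5 each step).
For the c, differences are 6, 5, 4, … (decreasing by 1 each time): 4, 10, 15, 19 → 22 → 24.
So the next two triples are (a=343 : b=-44 : c=22) and (a=512 : b=-49 : c=24).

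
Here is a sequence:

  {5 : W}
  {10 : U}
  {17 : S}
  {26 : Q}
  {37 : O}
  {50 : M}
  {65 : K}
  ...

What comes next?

First coordinate — differences are 5, 7, 9, … (increasing by 2 each time): 5, 10, 17, 26, 37, 50, 65 → 82.
Letter: letters move back 2 places in the alphabet, so W, U, S, Q, O, M, K → I.
Putting it together: {82 : I}.

{82 : I}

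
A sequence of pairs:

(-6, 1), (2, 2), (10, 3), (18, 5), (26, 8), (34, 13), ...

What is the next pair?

(42, 21)

First coordinate goes -6, 2, 10, 18, 26, 34 → 42 (+8 each step).
Second coordinate: each term is the sum of the two before it, so 1, 2, 3, 5, 8, 13 → 21.
Combining the parts gives (42, 21).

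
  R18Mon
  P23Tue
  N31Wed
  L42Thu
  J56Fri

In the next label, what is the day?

Day: runs through the weekdays Mon→Sun, so Mon, Tue, Wed, Thu, Fri → Sat.

Sat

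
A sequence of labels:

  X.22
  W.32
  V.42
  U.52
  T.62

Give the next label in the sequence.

For the letter, letters move back 1 place in the alphabet: X, W, V, U, T → S.
Second component: 22, 32, 42, 52, 62 → 72 (+10 each step).
Putting it together: S.72.

S.72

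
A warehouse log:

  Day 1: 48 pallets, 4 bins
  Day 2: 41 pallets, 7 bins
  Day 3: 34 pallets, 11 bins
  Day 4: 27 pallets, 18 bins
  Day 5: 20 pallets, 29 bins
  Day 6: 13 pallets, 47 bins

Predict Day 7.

6 pallets, 76 bins

Pallets goes 48, 41, 34, 27, 20, 13 → 6 (−7 each step).
Bins — each term is the sum of the two before it: 4, 7, 11, 18, 29, 47 → 76.
Combining the parts gives 6 pallets, 76 bins.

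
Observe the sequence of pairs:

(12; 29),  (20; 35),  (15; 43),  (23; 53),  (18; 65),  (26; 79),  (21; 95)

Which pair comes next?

(29; 113)

First slot — alternating steps +8, −5, +8, −5, …: 12, 20, 15, 23, 18, 26, 21 → 29.
For the second slot, differences are 6, 8, 10, … (increasing by 2 each time): 29, 35, 43, 53, 65, 79, 95 → 113.
So the next pair is (29; 113).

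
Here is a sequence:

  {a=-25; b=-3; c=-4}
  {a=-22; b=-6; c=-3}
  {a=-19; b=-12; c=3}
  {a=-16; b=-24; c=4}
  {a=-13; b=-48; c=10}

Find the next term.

A goes -25, -22, -19, -16, -13 → -10 (+3 each step).
B: ×2 each step; -3, -6, -12, -24, -48 → -96.
C — alternating steps +1, +6, +1, +6, …: -4, -3, 3, 4, 10 → 11.
Combining the parts gives {a=-10; b=-96; c=11}.

{a=-10; b=-96; c=11}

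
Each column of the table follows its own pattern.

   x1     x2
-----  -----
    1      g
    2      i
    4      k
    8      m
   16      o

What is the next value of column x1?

Column x1: ×2 each step; 1, 2, 4, 8, 16 → 32.

32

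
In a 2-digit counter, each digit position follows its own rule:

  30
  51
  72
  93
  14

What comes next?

First digit — +2 each step, mod 10: 3, 5, 7, 9, 1 → 3.
Second digit — +1 each step, mod 10: 0, 1, 2, 3, 4 → 5.
Putting it together: 35.

35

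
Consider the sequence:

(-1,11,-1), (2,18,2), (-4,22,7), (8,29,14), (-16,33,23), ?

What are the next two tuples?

First component: ×(-2) each step, so -1, 2, -4, 8, -16 → 32 → -64.
Second component goes 11, 18, 22, 29, 33 → 40 → 44 (alternating steps +7, +4, +7, +4, …).
Third component: -1, 2, 7, 14, 23 → 34 → 47 (differences are 3, 5, 7, … (increasing by 2 each time)).
Putting the parts together: (32,40,34) and then (-64,44,47).

(32,40,34), (-64,44,47)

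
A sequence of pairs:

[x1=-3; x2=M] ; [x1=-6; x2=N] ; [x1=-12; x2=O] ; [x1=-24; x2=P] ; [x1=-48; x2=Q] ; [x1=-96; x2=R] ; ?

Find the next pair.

[x1=-192; x2=S]

X1 goes -3, -6, -12, -24, -48, -96 → -192 (×2 each step).
X2: M, N, O, P, Q, R → S (letters move forward 1 place in the alphabet).
So the next pair is [x1=-192; x2=S].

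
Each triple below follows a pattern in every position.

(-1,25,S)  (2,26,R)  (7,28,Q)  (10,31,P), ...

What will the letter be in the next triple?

O

For the letter, letters move back 1 place in the alphabet: S, R, Q, P → O.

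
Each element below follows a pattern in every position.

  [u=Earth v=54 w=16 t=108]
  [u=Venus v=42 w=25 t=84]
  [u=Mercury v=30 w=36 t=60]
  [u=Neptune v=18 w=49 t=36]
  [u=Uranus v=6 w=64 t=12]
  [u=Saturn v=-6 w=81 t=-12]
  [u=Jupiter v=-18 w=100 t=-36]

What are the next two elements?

U goes Earth, Venus, Mercury, Neptune, Uranus, Saturn, Jupiter → Mars → Earth (runs backward through the planets Mercury→Neptune).
V — −12 each step: 54, 42, 30, 18, 6, -6, -18 → -30 → -42.
W: perfect squares: 4², 5², 6², …, so 16, 25, 36, 49, 64, 81, 100 → 121 → 144.
T: always 2 × the v; 108, 84, 60, 36, 12, -12, -36 → -60 → -84.
So the next two elements are [u=Mars v=-30 w=121 t=-60] and [u=Earth v=-42 w=144 t=-84].

[u=Mars v=-30 w=121 t=-60], [u=Earth v=-42 w=144 t=-84]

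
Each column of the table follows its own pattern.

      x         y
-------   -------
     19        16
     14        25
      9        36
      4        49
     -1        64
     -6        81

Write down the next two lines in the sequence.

-11  100; -16  121

Column x — −5 each step: 19, 14, 9, 4, -1, -6 → -11 → -16.
Column y goes 16, 25, 36, 49, 64, 81 → 100 → 121 (perfect squares: 4², 5², 6², …).
So the next two lines are -11  100 and -16  121.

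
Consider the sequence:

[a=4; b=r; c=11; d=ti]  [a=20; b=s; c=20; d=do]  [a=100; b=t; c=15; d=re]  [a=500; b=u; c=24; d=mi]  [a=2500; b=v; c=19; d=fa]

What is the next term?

[a=12500; b=w; c=28; d=sol]

A: ×5 each step; 4, 20, 100, 500, 2500 → 12500.
For the b, letters move forward 1 place in the alphabet: r, s, t, u, v → w.
C: 11, 20, 15, 24, 19 → 28 (alternating steps +9, −5, +9, −5, …).
D — runs through the solfège scale do→ti: ti, do, re, mi, fa → sol.
Putting it together: [a=12500; b=w; c=28; d=sol].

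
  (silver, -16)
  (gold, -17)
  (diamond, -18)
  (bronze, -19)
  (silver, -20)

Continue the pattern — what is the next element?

(gold, -21)

Rank — repeats silver → gold → diamond → bronze: silver, gold, diamond, bronze, silver → gold.
Second slot: −1 each step; -16, -17, -18, -19, -20 → -21.
So the next element is (gold, -21).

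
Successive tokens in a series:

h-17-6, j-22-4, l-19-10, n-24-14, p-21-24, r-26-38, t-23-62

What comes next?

Letter: letters move forward 2 places in the alphabet, so h, j, l, n, p, r, t → v.
For the second component, alternating steps +5, −3, +5, −3, …: 17, 22, 19, 24, 21, 26, 23 → 28.
Third component: each term is the sum of the two before it; 6, 4, 10, 14, 24, 38, 62 → 100.
So the next token is v-28-100.

v-28-100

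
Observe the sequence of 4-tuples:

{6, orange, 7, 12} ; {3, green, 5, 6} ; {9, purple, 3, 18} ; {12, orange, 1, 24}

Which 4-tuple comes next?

{21, green, -1, 42}

First slot — each term is the sum of the two before it: 6, 3, 9, 12 → 21.
Colour: repeats orange → green → purple; orange, green, purple, orange → green.
Third slot: −2 each step, so 7, 5, 3, 1 → -1.
For the fourth slot, always 2 × the first slot: 12, 6, 18, 24 → 42.
So the next 4-tuple is {21, green, -1, 42}.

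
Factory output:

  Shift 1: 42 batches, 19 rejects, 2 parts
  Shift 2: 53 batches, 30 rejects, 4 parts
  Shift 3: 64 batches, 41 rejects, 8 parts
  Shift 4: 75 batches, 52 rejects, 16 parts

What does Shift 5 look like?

Batches: +11 each step, so 42, 53, 64, 75 → 86.
Rejects — +11 each step: 19, 30, 41, 52 → 63.
Parts: ×2 each step; 2, 4, 8, 16 → 32.
So the next row is 86 batches, 63 rejects, 32 parts.

86 batches, 63 rejects, 32 parts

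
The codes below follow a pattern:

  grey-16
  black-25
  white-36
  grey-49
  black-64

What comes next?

white-81

Shade — repeats grey → black → white: grey, black, white, grey, black → white.
For the second component, perfect squares: 4², 5², 6², …: 16, 25, 36, 49, 64 → 81.
Combining the parts gives white-81.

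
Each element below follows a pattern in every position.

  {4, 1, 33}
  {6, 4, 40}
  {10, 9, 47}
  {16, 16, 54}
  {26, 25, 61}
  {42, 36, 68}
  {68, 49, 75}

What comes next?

First component: each term is the sum of the two before it, so 4, 6, 10, 16, 26, 42, 68 → 110.
Second component goes 1, 4, 9, 16, 25, 36, 49 → 64 (perfect squares: 1², 2², 3², …).
Third component: +7 each step, so 33, 40, 47, 54, 61, 68, 75 → 82.
Putting it together: {110, 64, 82}.

{110, 64, 82}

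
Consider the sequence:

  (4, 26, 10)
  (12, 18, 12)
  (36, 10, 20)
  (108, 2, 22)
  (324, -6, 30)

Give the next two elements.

(972, -14, 32), (2916, -22, 40)

First coordinate: ×3 each step, so 4, 12, 36, 108, 324 → 972 → 2916.
Second coordinate goes 26, 18, 10, 2, -6 → -14 → -22 (−8 each step).
Third coordinate: alternating steps +2, +8, +2, +8, …; 10, 12, 20, 22, 30 → 32 → 40.
Putting the parts together: (972, -14, 32) and then (2916, -22, 40).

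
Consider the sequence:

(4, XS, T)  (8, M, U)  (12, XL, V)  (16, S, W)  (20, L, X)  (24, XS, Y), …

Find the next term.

For the first part, +4 each step: 4, 8, 12, 16, 20, 24 → 28.
Size goes XS, M, XL, S, L, XS → M (repeats XS → M → XL → S → L).
For the letter, letters move forward 1 place in the alphabet: T, U, V, W, X, Y → Z.
Putting it together: (28, M, Z).

(28, M, Z)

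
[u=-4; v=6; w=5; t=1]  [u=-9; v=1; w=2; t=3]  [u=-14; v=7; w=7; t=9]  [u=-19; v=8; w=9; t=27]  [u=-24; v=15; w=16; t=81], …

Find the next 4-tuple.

U: -4, -9, -14, -19, -24 → -29 (−5 each step).
V: each term is the sum of the two before it, so 6, 1, 7, 8, 15 → 23.
W — each term is the sum of the two before it: 5, 2, 7, 9, 16 → 25.
T goes 1, 3, 9, 27, 81 → 243 (×3 each step).
So the next 4-tuple is [u=-29; v=23; w=25; t=243].

[u=-29; v=23; w=25; t=243]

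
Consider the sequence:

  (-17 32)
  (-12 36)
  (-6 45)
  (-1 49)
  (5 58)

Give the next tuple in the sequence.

For the first value, alternating steps +5, +6, +5, +6, …: -17, -12, -6, -1, 5 → 10.
Second value goes 32, 36, 45, 49, 58 → 62 (alternating steps +4, +9, +4, +9, …).
So the next tuple is (10 62).

(10 62)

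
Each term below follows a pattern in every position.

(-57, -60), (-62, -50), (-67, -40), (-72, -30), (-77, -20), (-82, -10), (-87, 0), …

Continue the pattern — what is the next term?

First entry goes -57, -62, -67, -72, -77, -82, -87 → -92 (−5 each step).
Second entry: +10 each step; -60, -50, -40, -30, -20, -10, 0 → 10.
Combining the parts gives (-92, 10).

(-92, 10)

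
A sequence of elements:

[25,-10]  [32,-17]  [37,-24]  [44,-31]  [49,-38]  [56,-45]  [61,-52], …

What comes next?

For the first value, alternating steps +7, +5, +7, +5, …: 25, 32, 37, 44, 49, 56, 61 → 68.
Second value: −7 each step, so -10, -17, -24, -31, -38, -45, -52 → -59.
Putting it together: [68,-59].

[68,-59]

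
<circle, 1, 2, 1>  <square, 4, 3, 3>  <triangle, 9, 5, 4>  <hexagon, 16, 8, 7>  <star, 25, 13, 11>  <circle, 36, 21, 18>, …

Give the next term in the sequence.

<square, 49, 34, 29>

For the shape, repeats circle → square → triangle → hexagon → star: circle, square, triangle, hexagon, star, circle → square.
Second slot: 1, 4, 9, 16, 25, 36 → 49 (perfect squares: 1², 2², 3², …).
For the third slot, each term is the sum of the two before it: 2, 3, 5, 8, 13, 21 → 34.
Fourth slot goes 1, 3, 4, 7, 11, 18 → 29 (each term is the sum of the two before it).
Putting it together: <square, 49, 34, 29>.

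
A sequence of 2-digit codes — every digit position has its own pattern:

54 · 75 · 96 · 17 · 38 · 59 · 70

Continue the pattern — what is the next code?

91

First digit: +2 each step, mod 10, so 5, 7, 9, 1, 3, 5, 7 → 9.
Second digit: 4, 5, 6, 7, 8, 9, 0 → 1 (+1 each step, mod 10).
Combining the parts gives 91.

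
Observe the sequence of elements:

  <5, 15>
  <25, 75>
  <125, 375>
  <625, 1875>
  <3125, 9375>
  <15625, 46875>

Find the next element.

<78125, 234375>

First value — ×5 each step: 5, 25, 125, 625, 3125, 15625 → 78125.
Second value: always 3 × the first value; 15, 75, 375, 1875, 9375, 46875 → 234375.
So the next element is <78125, 234375>.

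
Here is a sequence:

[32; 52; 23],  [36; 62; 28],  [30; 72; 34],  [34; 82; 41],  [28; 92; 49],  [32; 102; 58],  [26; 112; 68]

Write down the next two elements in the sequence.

First slot: 32, 36, 30, 34, 28, 32, 26 → 30 → 24 (alternating steps +4, −6, +4, −6, …).
Second slot: +10 each step, so 52, 62, 72, 82, 92, 102, 112 → 122 → 132.
Third slot: 23, 28, 34, 41, 49, 58, 68 → 79 → 91 (differences are 5, 6, 7, … (increasing by 1 each time)).
Putting the parts together: [30; 122; 79] and then [24; 132; 91].

[30; 122; 79], [24; 132; 91]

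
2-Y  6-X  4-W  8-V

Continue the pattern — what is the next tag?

First component: alternating steps +4, −2, +4, −2, …, so 2, 6, 4, 8 → 6.
Letter: Y, X, W, V → U (letters move back 1 place in the alphabet).
So the next tag is 6-U.

6-U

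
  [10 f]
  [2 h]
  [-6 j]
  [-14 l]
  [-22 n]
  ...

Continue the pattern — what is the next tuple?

First entry: 10, 2, -6, -14, -22 → -30 (−8 each step).
For the letter, letters move forward 2 places in the alphabet: f, h, j, l, n → p.
Combining the parts gives [-30 p].

[-30 p]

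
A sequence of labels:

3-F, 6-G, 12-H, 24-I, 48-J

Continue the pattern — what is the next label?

96-K

First component goes 3, 6, 12, 24, 48 → 96 (×2 each step).
For the letter, letters move forward 1 place in the alphabet: F, G, H, I, J → K.
Putting it together: 96-K.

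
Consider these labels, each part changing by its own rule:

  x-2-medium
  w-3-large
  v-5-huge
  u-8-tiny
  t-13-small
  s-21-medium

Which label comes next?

Letter: letters move back 1 place in the alphabet; x, w, v, u, t, s → r.
For the second component, each term is the sum of the two before it: 2, 3, 5, 8, 13, 21 → 34.
Size: repeats medium → large → huge → tiny → small; medium, large, huge, tiny, small, medium → large.
So the next label is r-34-large.

r-34-large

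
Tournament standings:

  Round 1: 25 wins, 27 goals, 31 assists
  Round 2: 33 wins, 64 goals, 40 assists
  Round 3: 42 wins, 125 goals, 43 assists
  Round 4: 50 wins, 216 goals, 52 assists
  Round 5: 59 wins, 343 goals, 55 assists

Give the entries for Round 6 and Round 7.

Wins: 25, 33, 42, 50, 59 → 67 → 76 (alternating steps +8, +9, +8, +9, …).
Goals: perfect cubes: 3³, 4³, 5³, …; 27, 64, 125, 216, 343 → 512 → 729.
Assists — alternating steps +9, +3, +9, +3, …: 31, 40, 43, 52, 55 → 64 → 67.
So the next two records are 67 wins, 512 goals, 64 assists and 76 wins, 729 goals, 67 assists.

67 wins, 512 goals, 64 assists; 76 wins, 729 goals, 67 assists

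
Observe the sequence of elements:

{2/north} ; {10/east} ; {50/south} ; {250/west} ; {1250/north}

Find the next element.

For the first entry, ×5 each step: 2, 10, 50, 250, 1250 → 6250.
For the direction, repeats north → east → south → west: north, east, south, west, north → east.
Putting it together: {6250/east}.

{6250/east}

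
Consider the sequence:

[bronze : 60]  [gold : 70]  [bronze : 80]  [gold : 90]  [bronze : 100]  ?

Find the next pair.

Rank: bronze, gold, bronze, gold, bronze → gold (alternates bronze ↔ gold).
Second coordinate: +10 each step, so 60, 70, 80, 90, 100 → 110.
Putting it together: [gold : 110].

[gold : 110]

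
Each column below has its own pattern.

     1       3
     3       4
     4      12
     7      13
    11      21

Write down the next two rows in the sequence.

18  22; 29  30

First component: each term is the sum of the two before it; 1, 3, 4, 7, 11 → 18 → 29.
For the second component, alternating steps +1, +8, +1, +8, …: 3, 4, 12, 13, 21 → 22 → 30.
So the next two rows are 18  22 and 29  30.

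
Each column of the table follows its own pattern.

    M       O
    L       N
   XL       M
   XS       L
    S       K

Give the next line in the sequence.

M  J

Size: runs through clothing sizes XS→XL, so M, L, XL, XS, S → M.
Letter — letters move back 1 place in the alphabet: O, N, M, L, K → J.
Combining the parts gives M  J.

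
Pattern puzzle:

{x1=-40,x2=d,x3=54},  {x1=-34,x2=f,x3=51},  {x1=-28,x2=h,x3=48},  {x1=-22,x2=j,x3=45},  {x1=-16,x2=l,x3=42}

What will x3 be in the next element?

X3: 54, 51, 48, 45, 42 → 39 (−3 each step).

39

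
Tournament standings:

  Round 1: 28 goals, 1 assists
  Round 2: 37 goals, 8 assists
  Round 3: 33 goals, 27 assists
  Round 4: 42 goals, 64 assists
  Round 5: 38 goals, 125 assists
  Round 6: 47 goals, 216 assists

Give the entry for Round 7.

43 goals, 343 assists

Goals: alternating steps +9, −4, +9, −4, …; 28, 37, 33, 42, 38, 47 → 43.
Assists: perfect cubes: 1³, 2³, 3³, …, so 1, 8, 27, 64, 125, 216 → 343.
Combining the parts gives 43 goals, 343 assists.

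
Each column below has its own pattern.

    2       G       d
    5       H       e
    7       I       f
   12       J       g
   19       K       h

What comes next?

First component: each term is the sum of the two before it, so 2, 5, 7, 12, 19 → 31.
First letter — letters move forward 1 place in the alphabet: G, H, I, J, K → L.
Second letter — letters move forward 1 place in the alphabet: d, e, f, g, h → i.
Putting it together: 31  L  i.

31  L  i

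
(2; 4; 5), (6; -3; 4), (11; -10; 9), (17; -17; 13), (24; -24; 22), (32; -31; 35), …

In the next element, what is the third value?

57

For the first value, differences are 4, 5, 6, … (increasing by 1 each time): 2, 6, 11, 17, 24, 32 → 41.
For the second value, −7 each step: 4, -3, -10, -17, -24, -31 → -38.
Third value goes 5, 4, 9, 13, 22, 35 → 57 (each term is the sum of the two before it).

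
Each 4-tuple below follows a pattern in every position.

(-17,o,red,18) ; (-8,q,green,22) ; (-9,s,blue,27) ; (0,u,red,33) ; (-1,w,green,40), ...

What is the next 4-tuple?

(8,y,blue,48)

First slot: alternating steps +9, −1, +9, −1, …, so -17, -8, -9, 0, -1 → 8.
Letter: o, q, s, u, w → y (letters move forward 2 places in the alphabet).
For the colour, repeats red → green → blue: red, green, blue, red, green → blue.
Fourth slot: differences are 4, 5, 6, … (increasing by 1 each time); 18, 22, 27, 33, 40 → 48.
So the next 4-tuple is (8,y,blue,48).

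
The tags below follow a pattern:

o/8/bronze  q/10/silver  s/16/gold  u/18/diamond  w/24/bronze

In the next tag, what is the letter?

y

Letter: letters move forward 2 places in the alphabet, so o, q, s, u, w → y.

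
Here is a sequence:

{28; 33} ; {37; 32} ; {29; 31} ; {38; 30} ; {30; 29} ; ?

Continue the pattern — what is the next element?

First slot: alternating steps +9, −8, +9, −8, …, so 28, 37, 29, 38, 30 → 39.
Second slot: 33, 32, 31, 30, 29 → 28 (−1 each step).
So the next element is {39; 28}.

{39; 28}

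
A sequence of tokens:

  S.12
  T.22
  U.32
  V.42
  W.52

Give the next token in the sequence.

For the letter, letters move forward 1 place in the alphabet: S, T, U, V, W → X.
For the second component, +10 each step: 12, 22, 32, 42, 52 → 62.
Combining the parts gives X.62.

X.62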